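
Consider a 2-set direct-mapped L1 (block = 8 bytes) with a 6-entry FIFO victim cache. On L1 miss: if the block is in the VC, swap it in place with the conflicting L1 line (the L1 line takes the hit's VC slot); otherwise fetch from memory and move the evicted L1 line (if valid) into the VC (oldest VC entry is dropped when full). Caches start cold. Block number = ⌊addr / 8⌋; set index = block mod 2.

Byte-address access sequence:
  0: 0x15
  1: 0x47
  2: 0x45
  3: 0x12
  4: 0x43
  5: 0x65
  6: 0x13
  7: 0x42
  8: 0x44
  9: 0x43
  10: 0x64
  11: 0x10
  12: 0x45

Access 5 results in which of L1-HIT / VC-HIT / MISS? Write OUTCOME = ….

OUTCOME = MISS

0: 0x15 (blk 2, set 0) → MISS  vc=[]
1: 0x47 (blk 8, set 0) → MISS  vc=[2]
2: 0x45 (blk 8, set 0) → L1-HIT  vc=[2]
3: 0x12 (blk 2, set 0) → VC-HIT  vc=[8]
4: 0x43 (blk 8, set 0) → VC-HIT  vc=[2]
5: 0x65 (blk 12, set 0) → MISS  vc=[2, 8]
6: 0x13 (blk 2, set 0) → VC-HIT  vc=[12, 8]
7: 0x42 (blk 8, set 0) → VC-HIT  vc=[12, 2]
8: 0x44 (blk 8, set 0) → L1-HIT  vc=[12, 2]
9: 0x43 (blk 8, set 0) → L1-HIT  vc=[12, 2]
10: 0x64 (blk 12, set 0) → VC-HIT  vc=[8, 2]
11: 0x10 (blk 2, set 0) → VC-HIT  vc=[8, 12]
12: 0x45 (blk 8, set 0) → VC-HIT  vc=[2, 12]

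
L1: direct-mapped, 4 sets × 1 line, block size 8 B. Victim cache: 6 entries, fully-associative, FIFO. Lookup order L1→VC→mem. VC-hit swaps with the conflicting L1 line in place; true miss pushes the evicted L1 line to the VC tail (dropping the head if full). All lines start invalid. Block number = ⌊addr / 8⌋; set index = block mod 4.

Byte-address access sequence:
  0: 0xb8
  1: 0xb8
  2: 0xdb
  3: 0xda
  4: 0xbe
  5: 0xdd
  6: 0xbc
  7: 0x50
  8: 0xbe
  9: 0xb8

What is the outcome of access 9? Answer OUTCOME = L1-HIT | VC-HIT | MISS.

  [0] addr=0xb8 blk=23 s=3: MISS | VC []
  [1] addr=0xb8 blk=23 s=3: L1-HIT | VC []
  [2] addr=0xdb blk=27 s=3: MISS | VC [23]
  [3] addr=0xda blk=27 s=3: L1-HIT | VC [23]
  [4] addr=0xbe blk=23 s=3: VC-HIT | VC [27]
  [5] addr=0xdd blk=27 s=3: VC-HIT | VC [23]
  [6] addr=0xbc blk=23 s=3: VC-HIT | VC [27]
  [7] addr=0x50 blk=10 s=2: MISS | VC [27]
  [8] addr=0xbe blk=23 s=3: L1-HIT | VC [27]
  [9] addr=0xb8 blk=23 s=3: L1-HIT | VC [27]

OUTCOME = L1-HIT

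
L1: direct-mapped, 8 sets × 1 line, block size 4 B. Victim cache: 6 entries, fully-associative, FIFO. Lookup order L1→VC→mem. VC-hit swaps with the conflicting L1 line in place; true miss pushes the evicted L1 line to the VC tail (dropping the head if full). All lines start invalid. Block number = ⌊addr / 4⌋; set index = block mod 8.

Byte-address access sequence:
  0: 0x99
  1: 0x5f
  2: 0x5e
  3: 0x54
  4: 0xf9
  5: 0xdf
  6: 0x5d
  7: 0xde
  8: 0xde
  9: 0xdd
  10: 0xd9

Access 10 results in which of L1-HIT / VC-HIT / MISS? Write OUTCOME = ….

OUTCOME = MISS

  [0] addr=0x99 blk=38 s=6: MISS | VC []
  [1] addr=0x5f blk=23 s=7: MISS | VC []
  [2] addr=0x5e blk=23 s=7: L1-HIT | VC []
  [3] addr=0x54 blk=21 s=5: MISS | VC []
  [4] addr=0xf9 blk=62 s=6: MISS | VC [38]
  [5] addr=0xdf blk=55 s=7: MISS | VC [38, 23]
  [6] addr=0x5d blk=23 s=7: VC-HIT | VC [38, 55]
  [7] addr=0xde blk=55 s=7: VC-HIT | VC [38, 23]
  [8] addr=0xde blk=55 s=7: L1-HIT | VC [38, 23]
  [9] addr=0xdd blk=55 s=7: L1-HIT | VC [38, 23]
  [10] addr=0xd9 blk=54 s=6: MISS | VC [38, 23, 62]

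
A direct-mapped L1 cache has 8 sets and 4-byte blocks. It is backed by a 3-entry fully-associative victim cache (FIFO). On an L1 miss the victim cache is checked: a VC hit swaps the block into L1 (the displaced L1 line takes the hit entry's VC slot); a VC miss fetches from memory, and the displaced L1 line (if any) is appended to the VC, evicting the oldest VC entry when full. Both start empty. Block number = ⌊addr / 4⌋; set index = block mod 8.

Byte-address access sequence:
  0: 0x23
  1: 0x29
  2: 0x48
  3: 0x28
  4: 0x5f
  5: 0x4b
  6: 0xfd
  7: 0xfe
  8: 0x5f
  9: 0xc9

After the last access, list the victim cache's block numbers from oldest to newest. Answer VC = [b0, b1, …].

VC = [10, 63, 18]

#0 0x23→b8/s0 MISS; vc=[]
#1 0x29→b10/s2 MISS; vc=[]
#2 0x48→b18/s2 MISS; vc=[10]
#3 0x28→b10/s2 VC-HIT; vc=[18]
#4 0x5f→b23/s7 MISS; vc=[18]
#5 0x4b→b18/s2 VC-HIT; vc=[10]
#6 0xfd→b63/s7 MISS; vc=[10,23]
#7 0xfe→b63/s7 L1-HIT; vc=[10,23]
#8 0x5f→b23/s7 VC-HIT; vc=[10,63]
#9 0xc9→b50/s2 MISS; vc=[10,63,18]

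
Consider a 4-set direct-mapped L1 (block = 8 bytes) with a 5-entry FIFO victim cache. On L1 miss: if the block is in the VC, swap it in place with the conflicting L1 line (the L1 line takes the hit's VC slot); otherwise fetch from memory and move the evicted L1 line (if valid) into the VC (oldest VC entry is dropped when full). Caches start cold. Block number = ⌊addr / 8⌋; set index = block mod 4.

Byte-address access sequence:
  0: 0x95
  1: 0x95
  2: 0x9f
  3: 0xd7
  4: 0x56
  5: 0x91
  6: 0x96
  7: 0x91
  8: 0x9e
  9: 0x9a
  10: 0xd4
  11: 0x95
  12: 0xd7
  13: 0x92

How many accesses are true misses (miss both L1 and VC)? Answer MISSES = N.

  [0] addr=0x95 blk=18 s=2: MISS | VC []
  [1] addr=0x95 blk=18 s=2: L1-HIT | VC []
  [2] addr=0x9f blk=19 s=3: MISS | VC []
  [3] addr=0xd7 blk=26 s=2: MISS | VC [18]
  [4] addr=0x56 blk=10 s=2: MISS | VC [18, 26]
  [5] addr=0x91 blk=18 s=2: VC-HIT | VC [10, 26]
  [6] addr=0x96 blk=18 s=2: L1-HIT | VC [10, 26]
  [7] addr=0x91 blk=18 s=2: L1-HIT | VC [10, 26]
  [8] addr=0x9e blk=19 s=3: L1-HIT | VC [10, 26]
  [9] addr=0x9a blk=19 s=3: L1-HIT | VC [10, 26]
  [10] addr=0xd4 blk=26 s=2: VC-HIT | VC [10, 18]
  [11] addr=0x95 blk=18 s=2: VC-HIT | VC [10, 26]
  [12] addr=0xd7 blk=26 s=2: VC-HIT | VC [10, 18]
  [13] addr=0x92 blk=18 s=2: VC-HIT | VC [10, 26]

MISSES = 4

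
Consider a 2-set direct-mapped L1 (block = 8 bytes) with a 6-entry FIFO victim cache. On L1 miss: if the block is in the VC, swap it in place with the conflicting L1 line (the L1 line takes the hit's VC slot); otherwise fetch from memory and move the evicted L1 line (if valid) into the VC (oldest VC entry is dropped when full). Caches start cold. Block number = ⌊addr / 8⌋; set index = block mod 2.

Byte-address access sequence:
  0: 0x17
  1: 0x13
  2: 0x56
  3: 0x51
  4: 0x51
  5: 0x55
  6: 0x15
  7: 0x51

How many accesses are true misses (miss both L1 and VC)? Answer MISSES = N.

  [0] addr=0x17 blk=2 s=0: MISS | VC []
  [1] addr=0x13 blk=2 s=0: L1-HIT | VC []
  [2] addr=0x56 blk=10 s=0: MISS | VC [2]
  [3] addr=0x51 blk=10 s=0: L1-HIT | VC [2]
  [4] addr=0x51 blk=10 s=0: L1-HIT | VC [2]
  [5] addr=0x55 blk=10 s=0: L1-HIT | VC [2]
  [6] addr=0x15 blk=2 s=0: VC-HIT | VC [10]
  [7] addr=0x51 blk=10 s=0: VC-HIT | VC [2]

MISSES = 2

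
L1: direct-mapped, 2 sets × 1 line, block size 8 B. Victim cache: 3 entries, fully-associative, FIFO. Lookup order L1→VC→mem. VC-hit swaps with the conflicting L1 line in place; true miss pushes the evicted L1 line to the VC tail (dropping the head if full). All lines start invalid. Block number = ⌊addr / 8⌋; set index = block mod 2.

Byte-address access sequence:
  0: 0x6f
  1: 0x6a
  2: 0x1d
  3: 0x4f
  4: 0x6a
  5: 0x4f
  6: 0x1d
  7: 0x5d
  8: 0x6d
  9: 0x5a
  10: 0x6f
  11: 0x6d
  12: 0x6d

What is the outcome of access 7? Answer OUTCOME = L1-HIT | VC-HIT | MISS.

#0 0x6f→b13/s1 MISS; vc=[]
#1 0x6a→b13/s1 L1-HIT; vc=[]
#2 0x1d→b3/s1 MISS; vc=[13]
#3 0x4f→b9/s1 MISS; vc=[13,3]
#4 0x6a→b13/s1 VC-HIT; vc=[9,3]
#5 0x4f→b9/s1 VC-HIT; vc=[13,3]
#6 0x1d→b3/s1 VC-HIT; vc=[13,9]
#7 0x5d→b11/s1 MISS; vc=[13,9,3]
#8 0x6d→b13/s1 VC-HIT; vc=[11,9,3]
#9 0x5a→b11/s1 VC-HIT; vc=[13,9,3]
#10 0x6f→b13/s1 VC-HIT; vc=[11,9,3]
#11 0x6d→b13/s1 L1-HIT; vc=[11,9,3]
#12 0x6d→b13/s1 L1-HIT; vc=[11,9,3]

OUTCOME = MISS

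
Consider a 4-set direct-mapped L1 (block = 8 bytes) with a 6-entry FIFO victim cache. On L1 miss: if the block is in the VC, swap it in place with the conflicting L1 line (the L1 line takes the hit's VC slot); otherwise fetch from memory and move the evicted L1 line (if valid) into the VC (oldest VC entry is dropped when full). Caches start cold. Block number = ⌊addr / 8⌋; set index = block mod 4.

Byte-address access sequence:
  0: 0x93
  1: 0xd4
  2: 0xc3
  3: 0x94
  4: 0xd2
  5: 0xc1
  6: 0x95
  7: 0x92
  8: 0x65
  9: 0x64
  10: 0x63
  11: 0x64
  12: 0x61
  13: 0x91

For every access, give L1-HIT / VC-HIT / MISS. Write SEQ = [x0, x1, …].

SEQ = [MISS, MISS, MISS, VC-HIT, VC-HIT, L1-HIT, VC-HIT, L1-HIT, MISS, L1-HIT, L1-HIT, L1-HIT, L1-HIT, L1-HIT]

0: 0x93 (blk 18, set 2) → MISS  vc=[]
1: 0xd4 (blk 26, set 2) → MISS  vc=[18]
2: 0xc3 (blk 24, set 0) → MISS  vc=[18]
3: 0x94 (blk 18, set 2) → VC-HIT  vc=[26]
4: 0xd2 (blk 26, set 2) → VC-HIT  vc=[18]
5: 0xc1 (blk 24, set 0) → L1-HIT  vc=[18]
6: 0x95 (blk 18, set 2) → VC-HIT  vc=[26]
7: 0x92 (blk 18, set 2) → L1-HIT  vc=[26]
8: 0x65 (blk 12, set 0) → MISS  vc=[26, 24]
9: 0x64 (blk 12, set 0) → L1-HIT  vc=[26, 24]
10: 0x63 (blk 12, set 0) → L1-HIT  vc=[26, 24]
11: 0x64 (blk 12, set 0) → L1-HIT  vc=[26, 24]
12: 0x61 (blk 12, set 0) → L1-HIT  vc=[26, 24]
13: 0x91 (blk 18, set 2) → L1-HIT  vc=[26, 24]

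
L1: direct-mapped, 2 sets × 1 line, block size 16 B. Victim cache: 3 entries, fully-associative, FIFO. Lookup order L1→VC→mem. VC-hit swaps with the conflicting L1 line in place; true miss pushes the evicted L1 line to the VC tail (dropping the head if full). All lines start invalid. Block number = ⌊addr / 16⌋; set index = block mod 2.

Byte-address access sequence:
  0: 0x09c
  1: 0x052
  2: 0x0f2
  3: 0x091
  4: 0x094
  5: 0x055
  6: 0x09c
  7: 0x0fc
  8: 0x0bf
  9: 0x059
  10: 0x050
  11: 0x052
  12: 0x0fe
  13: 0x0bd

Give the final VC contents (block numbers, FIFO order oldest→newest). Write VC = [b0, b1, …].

VC = [9, 15, 5]

  [0] addr=0x9c blk=9 s=1: MISS | VC []
  [1] addr=0x52 blk=5 s=1: MISS | VC [9]
  [2] addr=0xf2 blk=15 s=1: MISS | VC [9, 5]
  [3] addr=0x91 blk=9 s=1: VC-HIT | VC [15, 5]
  [4] addr=0x94 blk=9 s=1: L1-HIT | VC [15, 5]
  [5] addr=0x55 blk=5 s=1: VC-HIT | VC [15, 9]
  [6] addr=0x9c blk=9 s=1: VC-HIT | VC [15, 5]
  [7] addr=0xfc blk=15 s=1: VC-HIT | VC [9, 5]
  [8] addr=0xbf blk=11 s=1: MISS | VC [9, 5, 15]
  [9] addr=0x59 blk=5 s=1: VC-HIT | VC [9, 11, 15]
  [10] addr=0x50 blk=5 s=1: L1-HIT | VC [9, 11, 15]
  [11] addr=0x52 blk=5 s=1: L1-HIT | VC [9, 11, 15]
  [12] addr=0xfe blk=15 s=1: VC-HIT | VC [9, 11, 5]
  [13] addr=0xbd blk=11 s=1: VC-HIT | VC [9, 15, 5]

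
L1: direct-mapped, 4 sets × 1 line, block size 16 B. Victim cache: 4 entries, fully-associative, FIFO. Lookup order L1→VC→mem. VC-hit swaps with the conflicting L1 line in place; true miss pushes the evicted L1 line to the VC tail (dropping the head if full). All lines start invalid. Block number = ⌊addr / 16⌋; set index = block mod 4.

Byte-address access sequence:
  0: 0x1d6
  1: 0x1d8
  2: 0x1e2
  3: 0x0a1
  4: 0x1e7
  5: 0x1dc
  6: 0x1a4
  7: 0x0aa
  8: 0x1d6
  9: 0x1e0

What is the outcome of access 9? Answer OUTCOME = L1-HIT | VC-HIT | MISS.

OUTCOME = VC-HIT

#0 0x1d6→b29/s1 MISS; vc=[]
#1 0x1d8→b29/s1 L1-HIT; vc=[]
#2 0x1e2→b30/s2 MISS; vc=[]
#3 0xa1→b10/s2 MISS; vc=[30]
#4 0x1e7→b30/s2 VC-HIT; vc=[10]
#5 0x1dc→b29/s1 L1-HIT; vc=[10]
#6 0x1a4→b26/s2 MISS; vc=[10,30]
#7 0xaa→b10/s2 VC-HIT; vc=[26,30]
#8 0x1d6→b29/s1 L1-HIT; vc=[26,30]
#9 0x1e0→b30/s2 VC-HIT; vc=[26,10]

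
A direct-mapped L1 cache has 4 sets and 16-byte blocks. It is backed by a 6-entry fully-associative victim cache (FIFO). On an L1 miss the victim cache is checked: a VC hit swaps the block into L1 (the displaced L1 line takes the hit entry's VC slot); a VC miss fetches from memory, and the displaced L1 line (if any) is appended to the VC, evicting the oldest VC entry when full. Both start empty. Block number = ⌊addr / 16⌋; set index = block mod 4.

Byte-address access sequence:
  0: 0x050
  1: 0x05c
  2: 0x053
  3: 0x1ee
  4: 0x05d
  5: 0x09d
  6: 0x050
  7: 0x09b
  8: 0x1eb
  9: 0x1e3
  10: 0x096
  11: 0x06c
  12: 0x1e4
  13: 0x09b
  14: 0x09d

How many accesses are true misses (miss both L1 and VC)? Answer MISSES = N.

MISSES = 4

0: 0x50 (blk 5, set 1) → MISS  vc=[]
1: 0x5c (blk 5, set 1) → L1-HIT  vc=[]
2: 0x53 (blk 5, set 1) → L1-HIT  vc=[]
3: 0x1ee (blk 30, set 2) → MISS  vc=[]
4: 0x5d (blk 5, set 1) → L1-HIT  vc=[]
5: 0x9d (blk 9, set 1) → MISS  vc=[5]
6: 0x50 (blk 5, set 1) → VC-HIT  vc=[9]
7: 0x9b (blk 9, set 1) → VC-HIT  vc=[5]
8: 0x1eb (blk 30, set 2) → L1-HIT  vc=[5]
9: 0x1e3 (blk 30, set 2) → L1-HIT  vc=[5]
10: 0x96 (blk 9, set 1) → L1-HIT  vc=[5]
11: 0x6c (blk 6, set 2) → MISS  vc=[5, 30]
12: 0x1e4 (blk 30, set 2) → VC-HIT  vc=[5, 6]
13: 0x9b (blk 9, set 1) → L1-HIT  vc=[5, 6]
14: 0x9d (blk 9, set 1) → L1-HIT  vc=[5, 6]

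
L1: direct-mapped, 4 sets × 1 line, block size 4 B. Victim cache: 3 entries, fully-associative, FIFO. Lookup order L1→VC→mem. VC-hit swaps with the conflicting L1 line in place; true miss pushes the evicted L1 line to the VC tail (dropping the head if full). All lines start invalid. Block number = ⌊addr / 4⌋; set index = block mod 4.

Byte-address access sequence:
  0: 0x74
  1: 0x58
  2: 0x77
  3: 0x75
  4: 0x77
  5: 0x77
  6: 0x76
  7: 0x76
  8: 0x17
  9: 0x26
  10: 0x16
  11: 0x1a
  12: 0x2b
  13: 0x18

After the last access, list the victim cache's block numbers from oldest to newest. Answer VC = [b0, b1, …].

  [0] addr=0x74 blk=29 s=1: MISS | VC []
  [1] addr=0x58 blk=22 s=2: MISS | VC []
  [2] addr=0x77 blk=29 s=1: L1-HIT | VC []
  [3] addr=0x75 blk=29 s=1: L1-HIT | VC []
  [4] addr=0x77 blk=29 s=1: L1-HIT | VC []
  [5] addr=0x77 blk=29 s=1: L1-HIT | VC []
  [6] addr=0x76 blk=29 s=1: L1-HIT | VC []
  [7] addr=0x76 blk=29 s=1: L1-HIT | VC []
  [8] addr=0x17 blk=5 s=1: MISS | VC [29]
  [9] addr=0x26 blk=9 s=1: MISS | VC [29, 5]
  [10] addr=0x16 blk=5 s=1: VC-HIT | VC [29, 9]
  [11] addr=0x1a blk=6 s=2: MISS | VC [29, 9, 22]
  [12] addr=0x2b blk=10 s=2: MISS | VC [9, 22, 6]
  [13] addr=0x18 blk=6 s=2: VC-HIT | VC [9, 22, 10]

VC = [9, 22, 10]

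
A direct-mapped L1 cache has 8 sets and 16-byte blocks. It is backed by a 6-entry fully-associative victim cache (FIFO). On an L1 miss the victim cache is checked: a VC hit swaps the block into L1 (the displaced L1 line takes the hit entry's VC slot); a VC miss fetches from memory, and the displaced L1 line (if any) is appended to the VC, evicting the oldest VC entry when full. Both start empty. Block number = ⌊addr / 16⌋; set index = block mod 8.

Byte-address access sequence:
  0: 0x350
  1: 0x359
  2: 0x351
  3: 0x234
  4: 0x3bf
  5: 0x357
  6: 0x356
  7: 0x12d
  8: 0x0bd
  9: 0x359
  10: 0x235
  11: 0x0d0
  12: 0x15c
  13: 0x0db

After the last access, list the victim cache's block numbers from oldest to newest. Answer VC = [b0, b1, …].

VC = [11, 59, 53, 21]

#0 0x350→b53/s5 MISS; vc=[]
#1 0x359→b53/s5 L1-HIT; vc=[]
#2 0x351→b53/s5 L1-HIT; vc=[]
#3 0x234→b35/s3 MISS; vc=[]
#4 0x3bf→b59/s3 MISS; vc=[35]
#5 0x357→b53/s5 L1-HIT; vc=[35]
#6 0x356→b53/s5 L1-HIT; vc=[35]
#7 0x12d→b18/s2 MISS; vc=[35]
#8 0xbd→b11/s3 MISS; vc=[35,59]
#9 0x359→b53/s5 L1-HIT; vc=[35,59]
#10 0x235→b35/s3 VC-HIT; vc=[11,59]
#11 0xd0→b13/s5 MISS; vc=[11,59,53]
#12 0x15c→b21/s5 MISS; vc=[11,59,53,13]
#13 0xdb→b13/s5 VC-HIT; vc=[11,59,53,21]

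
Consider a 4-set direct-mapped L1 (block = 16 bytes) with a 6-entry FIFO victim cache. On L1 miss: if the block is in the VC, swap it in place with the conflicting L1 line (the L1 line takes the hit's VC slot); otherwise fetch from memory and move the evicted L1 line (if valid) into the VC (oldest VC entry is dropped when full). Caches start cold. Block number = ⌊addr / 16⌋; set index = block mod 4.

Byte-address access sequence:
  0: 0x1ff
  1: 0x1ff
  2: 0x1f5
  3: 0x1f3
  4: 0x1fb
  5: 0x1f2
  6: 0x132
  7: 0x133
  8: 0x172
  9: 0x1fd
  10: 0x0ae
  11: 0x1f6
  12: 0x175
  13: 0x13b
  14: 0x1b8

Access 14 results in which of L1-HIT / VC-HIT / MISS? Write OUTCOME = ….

#0 0x1ff→b31/s3 MISS; vc=[]
#1 0x1ff→b31/s3 L1-HIT; vc=[]
#2 0x1f5→b31/s3 L1-HIT; vc=[]
#3 0x1f3→b31/s3 L1-HIT; vc=[]
#4 0x1fb→b31/s3 L1-HIT; vc=[]
#5 0x1f2→b31/s3 L1-HIT; vc=[]
#6 0x132→b19/s3 MISS; vc=[31]
#7 0x133→b19/s3 L1-HIT; vc=[31]
#8 0x172→b23/s3 MISS; vc=[31,19]
#9 0x1fd→b31/s3 VC-HIT; vc=[23,19]
#10 0xae→b10/s2 MISS; vc=[23,19]
#11 0x1f6→b31/s3 L1-HIT; vc=[23,19]
#12 0x175→b23/s3 VC-HIT; vc=[31,19]
#13 0x13b→b19/s3 VC-HIT; vc=[31,23]
#14 0x1b8→b27/s3 MISS; vc=[31,23,19]

OUTCOME = MISS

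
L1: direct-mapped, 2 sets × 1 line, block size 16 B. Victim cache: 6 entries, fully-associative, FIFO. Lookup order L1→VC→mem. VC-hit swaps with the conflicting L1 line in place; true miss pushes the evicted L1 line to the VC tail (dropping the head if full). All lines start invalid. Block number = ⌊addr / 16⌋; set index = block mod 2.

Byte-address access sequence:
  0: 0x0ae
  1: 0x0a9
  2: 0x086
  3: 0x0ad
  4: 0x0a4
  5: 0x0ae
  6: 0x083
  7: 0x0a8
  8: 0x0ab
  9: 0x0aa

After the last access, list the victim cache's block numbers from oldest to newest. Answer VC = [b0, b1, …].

VC = [8]

#0 0xae→b10/s0 MISS; vc=[]
#1 0xa9→b10/s0 L1-HIT; vc=[]
#2 0x86→b8/s0 MISS; vc=[10]
#3 0xad→b10/s0 VC-HIT; vc=[8]
#4 0xa4→b10/s0 L1-HIT; vc=[8]
#5 0xae→b10/s0 L1-HIT; vc=[8]
#6 0x83→b8/s0 VC-HIT; vc=[10]
#7 0xa8→b10/s0 VC-HIT; vc=[8]
#8 0xab→b10/s0 L1-HIT; vc=[8]
#9 0xaa→b10/s0 L1-HIT; vc=[8]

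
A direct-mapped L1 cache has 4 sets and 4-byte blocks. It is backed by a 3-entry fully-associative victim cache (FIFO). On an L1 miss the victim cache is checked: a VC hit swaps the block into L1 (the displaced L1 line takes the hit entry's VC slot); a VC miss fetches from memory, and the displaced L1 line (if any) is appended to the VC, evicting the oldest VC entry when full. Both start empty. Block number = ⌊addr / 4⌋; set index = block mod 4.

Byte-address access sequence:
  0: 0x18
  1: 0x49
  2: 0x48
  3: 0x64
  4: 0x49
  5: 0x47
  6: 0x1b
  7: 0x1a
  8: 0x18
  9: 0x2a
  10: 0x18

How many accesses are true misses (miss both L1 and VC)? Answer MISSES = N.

MISSES = 5

  [0] addr=0x18 blk=6 s=2: MISS | VC []
  [1] addr=0x49 blk=18 s=2: MISS | VC [6]
  [2] addr=0x48 blk=18 s=2: L1-HIT | VC [6]
  [3] addr=0x64 blk=25 s=1: MISS | VC [6]
  [4] addr=0x49 blk=18 s=2: L1-HIT | VC [6]
  [5] addr=0x47 blk=17 s=1: MISS | VC [6, 25]
  [6] addr=0x1b blk=6 s=2: VC-HIT | VC [18, 25]
  [7] addr=0x1a blk=6 s=2: L1-HIT | VC [18, 25]
  [8] addr=0x18 blk=6 s=2: L1-HIT | VC [18, 25]
  [9] addr=0x2a blk=10 s=2: MISS | VC [18, 25, 6]
  [10] addr=0x18 blk=6 s=2: VC-HIT | VC [18, 25, 10]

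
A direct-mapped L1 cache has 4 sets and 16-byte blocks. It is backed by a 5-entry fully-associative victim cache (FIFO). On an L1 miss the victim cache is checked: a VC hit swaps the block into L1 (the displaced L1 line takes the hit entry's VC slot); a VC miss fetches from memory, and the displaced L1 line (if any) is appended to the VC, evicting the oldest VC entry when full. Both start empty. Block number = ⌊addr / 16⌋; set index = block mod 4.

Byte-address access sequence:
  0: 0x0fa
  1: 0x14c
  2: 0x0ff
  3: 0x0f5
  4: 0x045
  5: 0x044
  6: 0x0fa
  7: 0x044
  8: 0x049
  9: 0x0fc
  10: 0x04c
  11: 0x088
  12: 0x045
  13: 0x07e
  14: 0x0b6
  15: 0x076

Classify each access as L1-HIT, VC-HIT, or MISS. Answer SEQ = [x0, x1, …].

#0 0xfa→b15/s3 MISS; vc=[]
#1 0x14c→b20/s0 MISS; vc=[]
#2 0xff→b15/s3 L1-HIT; vc=[]
#3 0xf5→b15/s3 L1-HIT; vc=[]
#4 0x45→b4/s0 MISS; vc=[20]
#5 0x44→b4/s0 L1-HIT; vc=[20]
#6 0xfa→b15/s3 L1-HIT; vc=[20]
#7 0x44→b4/s0 L1-HIT; vc=[20]
#8 0x49→b4/s0 L1-HIT; vc=[20]
#9 0xfc→b15/s3 L1-HIT; vc=[20]
#10 0x4c→b4/s0 L1-HIT; vc=[20]
#11 0x88→b8/s0 MISS; vc=[20,4]
#12 0x45→b4/s0 VC-HIT; vc=[20,8]
#13 0x7e→b7/s3 MISS; vc=[20,8,15]
#14 0xb6→b11/s3 MISS; vc=[20,8,15,7]
#15 0x76→b7/s3 VC-HIT; vc=[20,8,15,11]

SEQ = [MISS, MISS, L1-HIT, L1-HIT, MISS, L1-HIT, L1-HIT, L1-HIT, L1-HIT, L1-HIT, L1-HIT, MISS, VC-HIT, MISS, MISS, VC-HIT]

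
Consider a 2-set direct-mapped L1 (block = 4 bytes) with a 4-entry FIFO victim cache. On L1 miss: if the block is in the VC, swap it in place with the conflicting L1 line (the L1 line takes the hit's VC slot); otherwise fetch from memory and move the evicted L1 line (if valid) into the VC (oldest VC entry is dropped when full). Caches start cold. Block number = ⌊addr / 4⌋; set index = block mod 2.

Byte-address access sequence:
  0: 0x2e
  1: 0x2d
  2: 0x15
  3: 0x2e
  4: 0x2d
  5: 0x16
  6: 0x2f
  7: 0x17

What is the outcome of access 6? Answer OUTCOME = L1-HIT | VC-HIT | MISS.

0: 0x2e (blk 11, set 1) → MISS  vc=[]
1: 0x2d (blk 11, set 1) → L1-HIT  vc=[]
2: 0x15 (blk 5, set 1) → MISS  vc=[11]
3: 0x2e (blk 11, set 1) → VC-HIT  vc=[5]
4: 0x2d (blk 11, set 1) → L1-HIT  vc=[5]
5: 0x16 (blk 5, set 1) → VC-HIT  vc=[11]
6: 0x2f (blk 11, set 1) → VC-HIT  vc=[5]
7: 0x17 (blk 5, set 1) → VC-HIT  vc=[11]

OUTCOME = VC-HIT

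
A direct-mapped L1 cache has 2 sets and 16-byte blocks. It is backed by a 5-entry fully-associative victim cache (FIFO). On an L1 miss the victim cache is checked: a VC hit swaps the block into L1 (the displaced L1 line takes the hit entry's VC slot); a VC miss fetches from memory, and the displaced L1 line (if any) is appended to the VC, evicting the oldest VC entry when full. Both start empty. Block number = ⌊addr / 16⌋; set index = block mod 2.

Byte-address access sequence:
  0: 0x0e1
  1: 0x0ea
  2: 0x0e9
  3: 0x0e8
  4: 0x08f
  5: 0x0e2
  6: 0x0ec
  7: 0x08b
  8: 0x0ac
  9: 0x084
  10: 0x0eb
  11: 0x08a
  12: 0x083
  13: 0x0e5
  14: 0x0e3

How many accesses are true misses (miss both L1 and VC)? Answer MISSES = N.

#0 0xe1→b14/s0 MISS; vc=[]
#1 0xea→b14/s0 L1-HIT; vc=[]
#2 0xe9→b14/s0 L1-HIT; vc=[]
#3 0xe8→b14/s0 L1-HIT; vc=[]
#4 0x8f→b8/s0 MISS; vc=[14]
#5 0xe2→b14/s0 VC-HIT; vc=[8]
#6 0xec→b14/s0 L1-HIT; vc=[8]
#7 0x8b→b8/s0 VC-HIT; vc=[14]
#8 0xac→b10/s0 MISS; vc=[14,8]
#9 0x84→b8/s0 VC-HIT; vc=[14,10]
#10 0xeb→b14/s0 VC-HIT; vc=[8,10]
#11 0x8a→b8/s0 VC-HIT; vc=[14,10]
#12 0x83→b8/s0 L1-HIT; vc=[14,10]
#13 0xe5→b14/s0 VC-HIT; vc=[8,10]
#14 0xe3→b14/s0 L1-HIT; vc=[8,10]

MISSES = 3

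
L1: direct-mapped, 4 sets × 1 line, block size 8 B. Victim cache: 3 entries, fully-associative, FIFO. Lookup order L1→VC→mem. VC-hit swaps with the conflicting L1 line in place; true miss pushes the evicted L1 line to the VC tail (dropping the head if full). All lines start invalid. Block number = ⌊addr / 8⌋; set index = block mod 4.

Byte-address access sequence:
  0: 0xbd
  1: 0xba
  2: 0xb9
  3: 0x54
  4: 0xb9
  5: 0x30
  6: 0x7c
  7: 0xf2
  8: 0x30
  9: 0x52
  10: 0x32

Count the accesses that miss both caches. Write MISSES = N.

MISSES = 5

#0 0xbd→b23/s3 MISS; vc=[]
#1 0xba→b23/s3 L1-HIT; vc=[]
#2 0xb9→b23/s3 L1-HIT; vc=[]
#3 0x54→b10/s2 MISS; vc=[]
#4 0xb9→b23/s3 L1-HIT; vc=[]
#5 0x30→b6/s2 MISS; vc=[10]
#6 0x7c→b15/s3 MISS; vc=[10,23]
#7 0xf2→b30/s2 MISS; vc=[10,23,6]
#8 0x30→b6/s2 VC-HIT; vc=[10,23,30]
#9 0x52→b10/s2 VC-HIT; vc=[6,23,30]
#10 0x32→b6/s2 VC-HIT; vc=[10,23,30]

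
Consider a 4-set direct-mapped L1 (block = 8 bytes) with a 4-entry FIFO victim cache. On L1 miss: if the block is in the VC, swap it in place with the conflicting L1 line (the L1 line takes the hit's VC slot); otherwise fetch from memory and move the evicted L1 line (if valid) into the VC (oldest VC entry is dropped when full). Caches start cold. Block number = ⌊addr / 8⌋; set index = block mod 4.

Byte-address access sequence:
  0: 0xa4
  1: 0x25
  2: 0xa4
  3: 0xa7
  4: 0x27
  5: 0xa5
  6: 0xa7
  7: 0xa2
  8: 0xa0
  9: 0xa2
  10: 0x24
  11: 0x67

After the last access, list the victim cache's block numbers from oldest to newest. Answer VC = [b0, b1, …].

VC = [20, 4]

0: 0xa4 (blk 20, set 0) → MISS  vc=[]
1: 0x25 (blk 4, set 0) → MISS  vc=[20]
2: 0xa4 (blk 20, set 0) → VC-HIT  vc=[4]
3: 0xa7 (blk 20, set 0) → L1-HIT  vc=[4]
4: 0x27 (blk 4, set 0) → VC-HIT  vc=[20]
5: 0xa5 (blk 20, set 0) → VC-HIT  vc=[4]
6: 0xa7 (blk 20, set 0) → L1-HIT  vc=[4]
7: 0xa2 (blk 20, set 0) → L1-HIT  vc=[4]
8: 0xa0 (blk 20, set 0) → L1-HIT  vc=[4]
9: 0xa2 (blk 20, set 0) → L1-HIT  vc=[4]
10: 0x24 (blk 4, set 0) → VC-HIT  vc=[20]
11: 0x67 (blk 12, set 0) → MISS  vc=[20, 4]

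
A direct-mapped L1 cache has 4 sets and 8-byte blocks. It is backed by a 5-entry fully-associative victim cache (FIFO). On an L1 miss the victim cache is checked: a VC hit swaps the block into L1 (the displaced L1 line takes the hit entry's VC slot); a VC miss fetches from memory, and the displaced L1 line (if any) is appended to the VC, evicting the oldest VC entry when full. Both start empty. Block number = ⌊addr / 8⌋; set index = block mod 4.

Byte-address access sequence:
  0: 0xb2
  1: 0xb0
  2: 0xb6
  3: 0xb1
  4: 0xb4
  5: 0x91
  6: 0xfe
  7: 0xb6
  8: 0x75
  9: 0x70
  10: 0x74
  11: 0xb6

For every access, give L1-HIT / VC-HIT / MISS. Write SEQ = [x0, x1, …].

SEQ = [MISS, L1-HIT, L1-HIT, L1-HIT, L1-HIT, MISS, MISS, VC-HIT, MISS, L1-HIT, L1-HIT, VC-HIT]

  [0] addr=0xb2 blk=22 s=2: MISS | VC []
  [1] addr=0xb0 blk=22 s=2: L1-HIT | VC []
  [2] addr=0xb6 blk=22 s=2: L1-HIT | VC []
  [3] addr=0xb1 blk=22 s=2: L1-HIT | VC []
  [4] addr=0xb4 blk=22 s=2: L1-HIT | VC []
  [5] addr=0x91 blk=18 s=2: MISS | VC [22]
  [6] addr=0xfe blk=31 s=3: MISS | VC [22]
  [7] addr=0xb6 blk=22 s=2: VC-HIT | VC [18]
  [8] addr=0x75 blk=14 s=2: MISS | VC [18, 22]
  [9] addr=0x70 blk=14 s=2: L1-HIT | VC [18, 22]
  [10] addr=0x74 blk=14 s=2: L1-HIT | VC [18, 22]
  [11] addr=0xb6 blk=22 s=2: VC-HIT | VC [18, 14]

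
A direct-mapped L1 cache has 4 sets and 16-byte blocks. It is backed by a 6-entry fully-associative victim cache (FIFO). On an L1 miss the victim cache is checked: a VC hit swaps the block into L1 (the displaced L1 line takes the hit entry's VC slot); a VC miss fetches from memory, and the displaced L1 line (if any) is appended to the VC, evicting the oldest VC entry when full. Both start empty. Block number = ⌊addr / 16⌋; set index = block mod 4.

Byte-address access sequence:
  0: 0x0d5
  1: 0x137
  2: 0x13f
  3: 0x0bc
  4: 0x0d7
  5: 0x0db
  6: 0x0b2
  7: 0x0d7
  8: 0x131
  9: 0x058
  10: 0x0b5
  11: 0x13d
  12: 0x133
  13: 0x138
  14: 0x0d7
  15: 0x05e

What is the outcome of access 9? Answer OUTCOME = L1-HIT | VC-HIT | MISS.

#0 0xd5→b13/s1 MISS; vc=[]
#1 0x137→b19/s3 MISS; vc=[]
#2 0x13f→b19/s3 L1-HIT; vc=[]
#3 0xbc→b11/s3 MISS; vc=[19]
#4 0xd7→b13/s1 L1-HIT; vc=[19]
#5 0xdb→b13/s1 L1-HIT; vc=[19]
#6 0xb2→b11/s3 L1-HIT; vc=[19]
#7 0xd7→b13/s1 L1-HIT; vc=[19]
#8 0x131→b19/s3 VC-HIT; vc=[11]
#9 0x58→b5/s1 MISS; vc=[11,13]
#10 0xb5→b11/s3 VC-HIT; vc=[19,13]
#11 0x13d→b19/s3 VC-HIT; vc=[11,13]
#12 0x133→b19/s3 L1-HIT; vc=[11,13]
#13 0x138→b19/s3 L1-HIT; vc=[11,13]
#14 0xd7→b13/s1 VC-HIT; vc=[11,5]
#15 0x5e→b5/s1 VC-HIT; vc=[11,13]

OUTCOME = MISS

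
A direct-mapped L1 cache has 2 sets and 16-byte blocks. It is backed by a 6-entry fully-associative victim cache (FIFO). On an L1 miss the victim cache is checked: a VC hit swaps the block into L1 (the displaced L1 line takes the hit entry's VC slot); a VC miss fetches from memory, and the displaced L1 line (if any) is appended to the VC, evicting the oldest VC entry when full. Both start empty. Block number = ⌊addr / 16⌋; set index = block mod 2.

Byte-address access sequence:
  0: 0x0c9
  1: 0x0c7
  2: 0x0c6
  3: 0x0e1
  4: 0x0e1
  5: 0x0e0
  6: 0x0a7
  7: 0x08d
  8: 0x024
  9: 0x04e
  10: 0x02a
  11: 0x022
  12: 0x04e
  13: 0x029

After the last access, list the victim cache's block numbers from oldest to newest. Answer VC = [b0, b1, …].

  [0] addr=0xc9 blk=12 s=0: MISS | VC []
  [1] addr=0xc7 blk=12 s=0: L1-HIT | VC []
  [2] addr=0xc6 blk=12 s=0: L1-HIT | VC []
  [3] addr=0xe1 blk=14 s=0: MISS | VC [12]
  [4] addr=0xe1 blk=14 s=0: L1-HIT | VC [12]
  [5] addr=0xe0 blk=14 s=0: L1-HIT | VC [12]
  [6] addr=0xa7 blk=10 s=0: MISS | VC [12, 14]
  [7] addr=0x8d blk=8 s=0: MISS | VC [12, 14, 10]
  [8] addr=0x24 blk=2 s=0: MISS | VC [12, 14, 10, 8]
  [9] addr=0x4e blk=4 s=0: MISS | VC [12, 14, 10, 8, 2]
  [10] addr=0x2a blk=2 s=0: VC-HIT | VC [12, 14, 10, 8, 4]
  [11] addr=0x22 blk=2 s=0: L1-HIT | VC [12, 14, 10, 8, 4]
  [12] addr=0x4e blk=4 s=0: VC-HIT | VC [12, 14, 10, 8, 2]
  [13] addr=0x29 blk=2 s=0: VC-HIT | VC [12, 14, 10, 8, 4]

VC = [12, 14, 10, 8, 4]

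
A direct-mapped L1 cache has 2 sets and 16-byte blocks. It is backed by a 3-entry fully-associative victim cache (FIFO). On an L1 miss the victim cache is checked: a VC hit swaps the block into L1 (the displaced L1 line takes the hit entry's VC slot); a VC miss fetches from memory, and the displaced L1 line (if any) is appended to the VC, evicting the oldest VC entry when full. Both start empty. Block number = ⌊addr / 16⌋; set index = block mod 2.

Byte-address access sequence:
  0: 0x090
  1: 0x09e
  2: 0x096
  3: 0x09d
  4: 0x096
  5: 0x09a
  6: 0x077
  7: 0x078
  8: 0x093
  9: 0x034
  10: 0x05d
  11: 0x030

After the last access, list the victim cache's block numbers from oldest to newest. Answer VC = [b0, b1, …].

0: 0x90 (blk 9, set 1) → MISS  vc=[]
1: 0x9e (blk 9, set 1) → L1-HIT  vc=[]
2: 0x96 (blk 9, set 1) → L1-HIT  vc=[]
3: 0x9d (blk 9, set 1) → L1-HIT  vc=[]
4: 0x96 (blk 9, set 1) → L1-HIT  vc=[]
5: 0x9a (blk 9, set 1) → L1-HIT  vc=[]
6: 0x77 (blk 7, set 1) → MISS  vc=[9]
7: 0x78 (blk 7, set 1) → L1-HIT  vc=[9]
8: 0x93 (blk 9, set 1) → VC-HIT  vc=[7]
9: 0x34 (blk 3, set 1) → MISS  vc=[7, 9]
10: 0x5d (blk 5, set 1) → MISS  vc=[7, 9, 3]
11: 0x30 (blk 3, set 1) → VC-HIT  vc=[7, 9, 5]

VC = [7, 9, 5]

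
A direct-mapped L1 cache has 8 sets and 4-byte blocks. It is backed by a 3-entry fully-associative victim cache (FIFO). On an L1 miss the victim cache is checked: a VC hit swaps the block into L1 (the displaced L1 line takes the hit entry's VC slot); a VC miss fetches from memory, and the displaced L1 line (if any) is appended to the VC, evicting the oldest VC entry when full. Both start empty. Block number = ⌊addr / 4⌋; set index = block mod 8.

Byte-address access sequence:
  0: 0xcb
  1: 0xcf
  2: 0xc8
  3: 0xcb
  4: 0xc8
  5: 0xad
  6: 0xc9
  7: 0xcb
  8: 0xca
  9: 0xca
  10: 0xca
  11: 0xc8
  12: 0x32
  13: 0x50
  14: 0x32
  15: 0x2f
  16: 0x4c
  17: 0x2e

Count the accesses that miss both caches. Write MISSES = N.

#0 0xcb→b50/s2 MISS; vc=[]
#1 0xcf→b51/s3 MISS; vc=[]
#2 0xc8→b50/s2 L1-HIT; vc=[]
#3 0xcb→b50/s2 L1-HIT; vc=[]
#4 0xc8→b50/s2 L1-HIT; vc=[]
#5 0xad→b43/s3 MISS; vc=[51]
#6 0xc9→b50/s2 L1-HIT; vc=[51]
#7 0xcb→b50/s2 L1-HIT; vc=[51]
#8 0xca→b50/s2 L1-HIT; vc=[51]
#9 0xca→b50/s2 L1-HIT; vc=[51]
#10 0xca→b50/s2 L1-HIT; vc=[51]
#11 0xc8→b50/s2 L1-HIT; vc=[51]
#12 0x32→b12/s4 MISS; vc=[51]
#13 0x50→b20/s4 MISS; vc=[51,12]
#14 0x32→b12/s4 VC-HIT; vc=[51,20]
#15 0x2f→b11/s3 MISS; vc=[51,20,43]
#16 0x4c→b19/s3 MISS; vc=[20,43,11]
#17 0x2e→b11/s3 VC-HIT; vc=[20,43,19]

MISSES = 7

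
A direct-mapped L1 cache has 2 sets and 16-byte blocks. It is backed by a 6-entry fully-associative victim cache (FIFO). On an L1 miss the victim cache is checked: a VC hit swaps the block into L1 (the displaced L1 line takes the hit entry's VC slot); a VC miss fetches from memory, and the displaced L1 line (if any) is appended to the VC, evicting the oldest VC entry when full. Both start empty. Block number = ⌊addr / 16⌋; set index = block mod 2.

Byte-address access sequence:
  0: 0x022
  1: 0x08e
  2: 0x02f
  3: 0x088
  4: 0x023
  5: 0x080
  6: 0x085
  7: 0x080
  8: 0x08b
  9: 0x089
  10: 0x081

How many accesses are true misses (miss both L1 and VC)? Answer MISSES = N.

MISSES = 2

0: 0x22 (blk 2, set 0) → MISS  vc=[]
1: 0x8e (blk 8, set 0) → MISS  vc=[2]
2: 0x2f (blk 2, set 0) → VC-HIT  vc=[8]
3: 0x88 (blk 8, set 0) → VC-HIT  vc=[2]
4: 0x23 (blk 2, set 0) → VC-HIT  vc=[8]
5: 0x80 (blk 8, set 0) → VC-HIT  vc=[2]
6: 0x85 (blk 8, set 0) → L1-HIT  vc=[2]
7: 0x80 (blk 8, set 0) → L1-HIT  vc=[2]
8: 0x8b (blk 8, set 0) → L1-HIT  vc=[2]
9: 0x89 (blk 8, set 0) → L1-HIT  vc=[2]
10: 0x81 (blk 8, set 0) → L1-HIT  vc=[2]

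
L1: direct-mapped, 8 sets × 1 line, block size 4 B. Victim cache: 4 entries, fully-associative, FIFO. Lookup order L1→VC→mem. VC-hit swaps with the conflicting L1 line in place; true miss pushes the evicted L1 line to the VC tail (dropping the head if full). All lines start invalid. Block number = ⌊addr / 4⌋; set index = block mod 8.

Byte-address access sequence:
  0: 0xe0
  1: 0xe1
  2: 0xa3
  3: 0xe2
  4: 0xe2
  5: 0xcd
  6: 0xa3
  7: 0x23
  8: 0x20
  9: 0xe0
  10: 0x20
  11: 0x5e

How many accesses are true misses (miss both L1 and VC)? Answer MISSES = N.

MISSES = 5

  [0] addr=0xe0 blk=56 s=0: MISS | VC []
  [1] addr=0xe1 blk=56 s=0: L1-HIT | VC []
  [2] addr=0xa3 blk=40 s=0: MISS | VC [56]
  [3] addr=0xe2 blk=56 s=0: VC-HIT | VC [40]
  [4] addr=0xe2 blk=56 s=0: L1-HIT | VC [40]
  [5] addr=0xcd blk=51 s=3: MISS | VC [40]
  [6] addr=0xa3 blk=40 s=0: VC-HIT | VC [56]
  [7] addr=0x23 blk=8 s=0: MISS | VC [56, 40]
  [8] addr=0x20 blk=8 s=0: L1-HIT | VC [56, 40]
  [9] addr=0xe0 blk=56 s=0: VC-HIT | VC [8, 40]
  [10] addr=0x20 blk=8 s=0: VC-HIT | VC [56, 40]
  [11] addr=0x5e blk=23 s=7: MISS | VC [56, 40]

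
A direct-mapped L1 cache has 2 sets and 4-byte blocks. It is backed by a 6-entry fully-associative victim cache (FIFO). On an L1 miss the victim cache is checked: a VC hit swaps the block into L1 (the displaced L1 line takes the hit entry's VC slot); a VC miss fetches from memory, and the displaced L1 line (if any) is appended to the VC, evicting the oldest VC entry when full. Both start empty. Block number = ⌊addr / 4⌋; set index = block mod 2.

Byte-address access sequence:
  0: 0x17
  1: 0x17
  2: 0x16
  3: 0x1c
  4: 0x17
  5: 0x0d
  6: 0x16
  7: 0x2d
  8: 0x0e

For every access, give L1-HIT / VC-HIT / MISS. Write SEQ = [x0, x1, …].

0: 0x17 (blk 5, set 1) → MISS  vc=[]
1: 0x17 (blk 5, set 1) → L1-HIT  vc=[]
2: 0x16 (blk 5, set 1) → L1-HIT  vc=[]
3: 0x1c (blk 7, set 1) → MISS  vc=[5]
4: 0x17 (blk 5, set 1) → VC-HIT  vc=[7]
5: 0xd (blk 3, set 1) → MISS  vc=[7, 5]
6: 0x16 (blk 5, set 1) → VC-HIT  vc=[7, 3]
7: 0x2d (blk 11, set 1) → MISS  vc=[7, 3, 5]
8: 0xe (blk 3, set 1) → VC-HIT  vc=[7, 11, 5]

SEQ = [MISS, L1-HIT, L1-HIT, MISS, VC-HIT, MISS, VC-HIT, MISS, VC-HIT]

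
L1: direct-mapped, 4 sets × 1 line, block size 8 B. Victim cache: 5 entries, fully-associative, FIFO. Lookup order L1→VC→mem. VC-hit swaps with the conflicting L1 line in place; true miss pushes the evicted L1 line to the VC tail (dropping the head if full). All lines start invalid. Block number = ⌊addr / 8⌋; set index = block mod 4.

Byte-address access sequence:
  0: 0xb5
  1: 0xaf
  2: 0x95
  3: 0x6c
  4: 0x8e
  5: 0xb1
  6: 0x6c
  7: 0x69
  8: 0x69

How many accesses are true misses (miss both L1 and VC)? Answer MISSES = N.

#0 0xb5→b22/s2 MISS; vc=[]
#1 0xaf→b21/s1 MISS; vc=[]
#2 0x95→b18/s2 MISS; vc=[22]
#3 0x6c→b13/s1 MISS; vc=[22,21]
#4 0x8e→b17/s1 MISS; vc=[22,21,13]
#5 0xb1→b22/s2 VC-HIT; vc=[18,21,13]
#6 0x6c→b13/s1 VC-HIT; vc=[18,21,17]
#7 0x69→b13/s1 L1-HIT; vc=[18,21,17]
#8 0x69→b13/s1 L1-HIT; vc=[18,21,17]

MISSES = 5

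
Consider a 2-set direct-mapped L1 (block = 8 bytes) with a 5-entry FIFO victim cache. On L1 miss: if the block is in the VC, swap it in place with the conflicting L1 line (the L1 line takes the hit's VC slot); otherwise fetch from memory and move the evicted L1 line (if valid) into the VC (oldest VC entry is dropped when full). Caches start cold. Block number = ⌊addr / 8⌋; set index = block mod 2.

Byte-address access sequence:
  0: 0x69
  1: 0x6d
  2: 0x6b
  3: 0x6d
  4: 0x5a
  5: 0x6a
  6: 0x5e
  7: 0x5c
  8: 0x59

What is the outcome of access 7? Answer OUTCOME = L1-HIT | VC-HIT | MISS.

OUTCOME = L1-HIT

#0 0x69→b13/s1 MISS; vc=[]
#1 0x6d→b13/s1 L1-HIT; vc=[]
#2 0x6b→b13/s1 L1-HIT; vc=[]
#3 0x6d→b13/s1 L1-HIT; vc=[]
#4 0x5a→b11/s1 MISS; vc=[13]
#5 0x6a→b13/s1 VC-HIT; vc=[11]
#6 0x5e→b11/s1 VC-HIT; vc=[13]
#7 0x5c→b11/s1 L1-HIT; vc=[13]
#8 0x59→b11/s1 L1-HIT; vc=[13]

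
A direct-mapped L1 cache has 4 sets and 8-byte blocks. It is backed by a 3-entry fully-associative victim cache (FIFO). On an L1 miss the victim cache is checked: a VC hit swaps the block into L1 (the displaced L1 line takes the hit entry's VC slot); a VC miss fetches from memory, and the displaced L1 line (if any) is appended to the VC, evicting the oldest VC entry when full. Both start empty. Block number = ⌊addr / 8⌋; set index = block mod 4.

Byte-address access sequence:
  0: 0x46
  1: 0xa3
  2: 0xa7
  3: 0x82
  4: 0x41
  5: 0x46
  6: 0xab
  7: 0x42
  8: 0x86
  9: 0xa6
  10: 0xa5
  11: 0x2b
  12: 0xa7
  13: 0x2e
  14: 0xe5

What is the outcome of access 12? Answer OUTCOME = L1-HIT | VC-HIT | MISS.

OUTCOME = L1-HIT

  [0] addr=0x46 blk=8 s=0: MISS | VC []
  [1] addr=0xa3 blk=20 s=0: MISS | VC [8]
  [2] addr=0xa7 blk=20 s=0: L1-HIT | VC [8]
  [3] addr=0x82 blk=16 s=0: MISS | VC [8, 20]
  [4] addr=0x41 blk=8 s=0: VC-HIT | VC [16, 20]
  [5] addr=0x46 blk=8 s=0: L1-HIT | VC [16, 20]
  [6] addr=0xab blk=21 s=1: MISS | VC [16, 20]
  [7] addr=0x42 blk=8 s=0: L1-HIT | VC [16, 20]
  [8] addr=0x86 blk=16 s=0: VC-HIT | VC [8, 20]
  [9] addr=0xa6 blk=20 s=0: VC-HIT | VC [8, 16]
  [10] addr=0xa5 blk=20 s=0: L1-HIT | VC [8, 16]
  [11] addr=0x2b blk=5 s=1: MISS | VC [8, 16, 21]
  [12] addr=0xa7 blk=20 s=0: L1-HIT | VC [8, 16, 21]
  [13] addr=0x2e blk=5 s=1: L1-HIT | VC [8, 16, 21]
  [14] addr=0xe5 blk=28 s=0: MISS | VC [16, 21, 20]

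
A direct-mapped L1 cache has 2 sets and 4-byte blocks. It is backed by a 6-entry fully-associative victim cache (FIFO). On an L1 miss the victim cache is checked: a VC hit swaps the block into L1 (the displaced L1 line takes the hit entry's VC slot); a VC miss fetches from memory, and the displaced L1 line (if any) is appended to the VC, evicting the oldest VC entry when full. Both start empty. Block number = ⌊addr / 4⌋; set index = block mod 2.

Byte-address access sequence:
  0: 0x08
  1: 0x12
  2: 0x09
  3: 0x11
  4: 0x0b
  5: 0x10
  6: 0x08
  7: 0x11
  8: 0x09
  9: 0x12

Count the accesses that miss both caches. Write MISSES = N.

MISSES = 2

#0 0x8→b2/s0 MISS; vc=[]
#1 0x12→b4/s0 MISS; vc=[2]
#2 0x9→b2/s0 VC-HIT; vc=[4]
#3 0x11→b4/s0 VC-HIT; vc=[2]
#4 0xb→b2/s0 VC-HIT; vc=[4]
#5 0x10→b4/s0 VC-HIT; vc=[2]
#6 0x8→b2/s0 VC-HIT; vc=[4]
#7 0x11→b4/s0 VC-HIT; vc=[2]
#8 0x9→b2/s0 VC-HIT; vc=[4]
#9 0x12→b4/s0 VC-HIT; vc=[2]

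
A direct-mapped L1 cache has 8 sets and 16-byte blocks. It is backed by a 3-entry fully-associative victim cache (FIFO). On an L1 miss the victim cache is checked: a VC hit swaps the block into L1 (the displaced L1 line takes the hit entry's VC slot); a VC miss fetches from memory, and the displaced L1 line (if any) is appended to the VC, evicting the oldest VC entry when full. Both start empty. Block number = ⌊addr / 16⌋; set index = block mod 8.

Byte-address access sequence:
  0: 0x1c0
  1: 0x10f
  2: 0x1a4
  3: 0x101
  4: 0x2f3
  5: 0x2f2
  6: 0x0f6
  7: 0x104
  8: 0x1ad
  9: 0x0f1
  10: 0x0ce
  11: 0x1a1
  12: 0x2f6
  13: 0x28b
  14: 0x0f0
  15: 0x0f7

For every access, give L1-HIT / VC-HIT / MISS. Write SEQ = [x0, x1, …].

SEQ = [MISS, MISS, MISS, L1-HIT, MISS, L1-HIT, MISS, L1-HIT, L1-HIT, L1-HIT, MISS, L1-HIT, VC-HIT, MISS, VC-HIT, L1-HIT]

0: 0x1c0 (blk 28, set 4) → MISS  vc=[]
1: 0x10f (blk 16, set 0) → MISS  vc=[]
2: 0x1a4 (blk 26, set 2) → MISS  vc=[]
3: 0x101 (blk 16, set 0) → L1-HIT  vc=[]
4: 0x2f3 (blk 47, set 7) → MISS  vc=[]
5: 0x2f2 (blk 47, set 7) → L1-HIT  vc=[]
6: 0xf6 (blk 15, set 7) → MISS  vc=[47]
7: 0x104 (blk 16, set 0) → L1-HIT  vc=[47]
8: 0x1ad (blk 26, set 2) → L1-HIT  vc=[47]
9: 0xf1 (blk 15, set 7) → L1-HIT  vc=[47]
10: 0xce (blk 12, set 4) → MISS  vc=[47, 28]
11: 0x1a1 (blk 26, set 2) → L1-HIT  vc=[47, 28]
12: 0x2f6 (blk 47, set 7) → VC-HIT  vc=[15, 28]
13: 0x28b (blk 40, set 0) → MISS  vc=[15, 28, 16]
14: 0xf0 (blk 15, set 7) → VC-HIT  vc=[47, 28, 16]
15: 0xf7 (blk 15, set 7) → L1-HIT  vc=[47, 28, 16]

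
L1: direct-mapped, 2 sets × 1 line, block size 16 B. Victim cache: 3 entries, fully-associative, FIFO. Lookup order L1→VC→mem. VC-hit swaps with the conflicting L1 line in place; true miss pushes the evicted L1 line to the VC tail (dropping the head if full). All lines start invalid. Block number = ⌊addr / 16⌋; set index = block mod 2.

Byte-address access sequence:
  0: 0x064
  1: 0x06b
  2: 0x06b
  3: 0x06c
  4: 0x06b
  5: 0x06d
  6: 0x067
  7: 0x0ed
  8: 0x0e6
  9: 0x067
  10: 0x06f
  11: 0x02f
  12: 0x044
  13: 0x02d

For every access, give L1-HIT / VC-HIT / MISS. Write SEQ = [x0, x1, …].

0: 0x64 (blk 6, set 0) → MISS  vc=[]
1: 0x6b (blk 6, set 0) → L1-HIT  vc=[]
2: 0x6b (blk 6, set 0) → L1-HIT  vc=[]
3: 0x6c (blk 6, set 0) → L1-HIT  vc=[]
4: 0x6b (blk 6, set 0) → L1-HIT  vc=[]
5: 0x6d (blk 6, set 0) → L1-HIT  vc=[]
6: 0x67 (blk 6, set 0) → L1-HIT  vc=[]
7: 0xed (blk 14, set 0) → MISS  vc=[6]
8: 0xe6 (blk 14, set 0) → L1-HIT  vc=[6]
9: 0x67 (blk 6, set 0) → VC-HIT  vc=[14]
10: 0x6f (blk 6, set 0) → L1-HIT  vc=[14]
11: 0x2f (blk 2, set 0) → MISS  vc=[14, 6]
12: 0x44 (blk 4, set 0) → MISS  vc=[14, 6, 2]
13: 0x2d (blk 2, set 0) → VC-HIT  vc=[14, 6, 4]

SEQ = [MISS, L1-HIT, L1-HIT, L1-HIT, L1-HIT, L1-HIT, L1-HIT, MISS, L1-HIT, VC-HIT, L1-HIT, MISS, MISS, VC-HIT]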